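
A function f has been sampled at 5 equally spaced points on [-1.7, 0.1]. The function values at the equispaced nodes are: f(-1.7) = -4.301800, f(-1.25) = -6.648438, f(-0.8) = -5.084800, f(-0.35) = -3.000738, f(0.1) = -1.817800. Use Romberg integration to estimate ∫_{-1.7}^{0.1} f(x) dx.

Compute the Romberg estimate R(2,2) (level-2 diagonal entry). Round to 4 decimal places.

-8.2526

R(0,0) (trapezoid, 1 panel, h=1.8000): -5.507640
R(1,0) (trapezoid, 2 panels, h=0.9000): -7.330140
R(2,0) (trapezoid, 4 panels, h=0.4500): -8.007199
R(1,1) = -7.330140 + (-7.330140 − (-5.507640))/3 = -7.937640
R(2,1) = -8.007199 + (-8.007199 − (-7.330140))/3 = -8.232885
R(2,2) = -8.232885 + (-8.232885 − (-7.937640))/15 = -8.252568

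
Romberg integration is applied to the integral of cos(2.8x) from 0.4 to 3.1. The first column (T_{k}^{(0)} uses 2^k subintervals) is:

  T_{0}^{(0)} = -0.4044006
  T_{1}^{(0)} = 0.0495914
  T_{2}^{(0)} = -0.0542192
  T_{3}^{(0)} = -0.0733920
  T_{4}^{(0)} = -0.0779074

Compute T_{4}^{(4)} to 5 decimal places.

T_{1}^{(1)} = (4·0.0495914 − (-0.4044006)) / 3 = 0.2009221
T_{2}^{(1)} = -0.0542192 + (-0.0542192 − 0.0495914)/3 = -0.0888227
T_{3}^{(1)} = (4·(-0.0733920) − (-0.0542192)) / 3 = -0.0797829
T_{4}^{(1)} = (4·(-0.0779074) − (-0.0733920)) / 3 = -0.0794125
T_{2}^{(2)} = -0.0888227 + (-0.0888227 − 0.2009221)/15 = -0.1081390
T_{3}^{(2)} = (16·(-0.0797829) − (-0.0888227)) / 15 = -0.0791802
T_{4}^{(2)} = (16·(-0.0794125) − (-0.0797829)) / 15 = -0.0793878
T_{3}^{(3)} = (64·(-0.0791802) − (-0.1081390)) / 63 = -0.0787205
T_{4}^{(3)} = -0.0793878 + (-0.0793878 − (-0.0791802))/63 = -0.0793911
T_{4}^{(4)} = -0.0793911 + (-0.0793911 − (-0.0787205))/255 = -0.0793937

-0.07939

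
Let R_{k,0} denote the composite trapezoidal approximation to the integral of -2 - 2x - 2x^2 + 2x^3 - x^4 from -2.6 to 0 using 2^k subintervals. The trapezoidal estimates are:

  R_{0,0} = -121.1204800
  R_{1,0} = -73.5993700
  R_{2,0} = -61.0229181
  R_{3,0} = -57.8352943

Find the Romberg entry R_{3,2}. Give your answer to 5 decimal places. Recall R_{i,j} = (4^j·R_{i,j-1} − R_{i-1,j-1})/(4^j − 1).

-56.76889

Richardson extrapolation on the trapezoidal column (denominator 4−1=3):
R_{2,1} = -61.0229181 + (-61.0229181 − (-73.5993700))/3 = -56.8307675
R_{3,1} = -57.8352943 + (-57.8352943 − (-61.0229181))/3 = -56.7727530
R_{3,2} = (16·(-56.7727530) − (-56.8307675)) / 15 = -56.7688854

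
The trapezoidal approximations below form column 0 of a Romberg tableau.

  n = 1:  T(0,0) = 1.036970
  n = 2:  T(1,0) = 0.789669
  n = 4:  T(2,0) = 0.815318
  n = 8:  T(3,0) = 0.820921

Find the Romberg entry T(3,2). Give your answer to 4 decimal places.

T(2,1) = (4·0.815318 − 0.789669) / 3 = 0.823868
T(3,1) = 0.820921 + (0.820921 − 0.815318)/3 = 0.822789
T(3,2) = 0.822789 + (0.822789 − 0.823868)/15 = 0.822717

0.8227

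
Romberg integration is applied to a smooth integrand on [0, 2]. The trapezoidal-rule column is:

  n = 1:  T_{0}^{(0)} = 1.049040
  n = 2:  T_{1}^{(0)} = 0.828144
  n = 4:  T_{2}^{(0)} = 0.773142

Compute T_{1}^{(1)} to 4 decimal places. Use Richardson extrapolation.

0.7545

T_{1}^{(1)} = 0.828144 + (0.828144 − 1.049040)/3 = 0.754512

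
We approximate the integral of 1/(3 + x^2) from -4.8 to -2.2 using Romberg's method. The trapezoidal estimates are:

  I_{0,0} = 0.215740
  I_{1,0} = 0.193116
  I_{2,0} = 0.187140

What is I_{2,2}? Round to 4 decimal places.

I_{1,1} = 0.193116 + (0.193116 − 0.215740)/3 = 0.185575
I_{2,1} = 0.187140 + (0.187140 − 0.193116)/3 = 0.185148
I_{2,2} = 0.185148 + (0.185148 − 0.185575)/15 = 0.185120

0.1851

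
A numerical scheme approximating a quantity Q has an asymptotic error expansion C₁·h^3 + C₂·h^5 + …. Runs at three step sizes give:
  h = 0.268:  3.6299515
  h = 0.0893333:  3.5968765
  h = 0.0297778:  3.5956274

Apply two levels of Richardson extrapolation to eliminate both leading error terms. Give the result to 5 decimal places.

3.59558

First eliminate the h^3 term (factor 3^3 = 27):
  B₁ = (27·3.5968765 − 3.6299515)/26 = 3.5956044
  B₂ = (27·3.5956274 − 3.5968765)/26 = 3.5955794
Then eliminate the h^5 term (factor 3^5 = 243):
  (243·3.5955794 − 3.5956044)/242 = 3.5955793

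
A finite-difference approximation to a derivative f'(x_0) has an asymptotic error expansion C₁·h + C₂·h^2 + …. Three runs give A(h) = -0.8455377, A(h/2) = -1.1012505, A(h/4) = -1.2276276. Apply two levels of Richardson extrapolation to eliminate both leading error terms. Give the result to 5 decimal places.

First eliminate the h term (factor 2^1 = 2):
  B₁ = (2·(-1.1012505) − (-0.8455377))/1 = -1.3569633
  B₂ = (2·(-1.2276276) − (-1.1012505))/1 = -1.3540047
Then eliminate the h^2 term (factor 2^2 = 4):
  (4·(-1.3540047) − (-1.3569633))/3 = -1.3530185

-1.35302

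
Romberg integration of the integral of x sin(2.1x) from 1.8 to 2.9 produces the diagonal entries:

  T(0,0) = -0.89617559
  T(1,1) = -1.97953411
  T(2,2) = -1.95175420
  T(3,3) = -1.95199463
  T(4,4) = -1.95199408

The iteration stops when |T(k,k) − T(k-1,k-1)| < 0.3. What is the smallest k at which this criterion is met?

k = 2

|T(1,1) − T(0,0)| = 1.08335852 ≥ 0.3
|T(2,2) − T(1,1)| = 0.02777991 < 0.3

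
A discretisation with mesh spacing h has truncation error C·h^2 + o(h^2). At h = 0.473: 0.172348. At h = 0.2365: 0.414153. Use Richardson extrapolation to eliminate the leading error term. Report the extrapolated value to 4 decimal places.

Extrapolated value = (4·A(h/2) − A(h)) / (4 − 1)
= (4·0.414153 − 0.172348) / 3
= 1.484264 / 3 = 0.494755

0.4948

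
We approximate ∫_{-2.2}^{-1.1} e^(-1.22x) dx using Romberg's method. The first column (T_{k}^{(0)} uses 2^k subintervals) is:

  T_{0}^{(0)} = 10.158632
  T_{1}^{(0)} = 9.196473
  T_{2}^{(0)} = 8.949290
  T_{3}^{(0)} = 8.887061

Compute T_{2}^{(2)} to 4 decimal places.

Richardson extrapolation on the trapezoidal column (denominator 4−1=3):
T_{1}^{(1)} = 9.196473 + (9.196473 − 10.158632)/3 = 8.875753
T_{2}^{(1)} = (4·8.949290 − 9.196473) / 3 = 8.866896
T_{2}^{(2)} = (16·8.866896 − 8.875753) / 15 = 8.866306

8.8663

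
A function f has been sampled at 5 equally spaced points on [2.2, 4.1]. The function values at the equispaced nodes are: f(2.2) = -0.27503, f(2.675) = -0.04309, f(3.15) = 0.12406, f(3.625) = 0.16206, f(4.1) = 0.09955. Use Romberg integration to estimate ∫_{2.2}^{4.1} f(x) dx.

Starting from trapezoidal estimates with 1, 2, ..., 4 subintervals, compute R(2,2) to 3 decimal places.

R(0,0) (trapezoid, 1 panel, h=1.9000): -0.16671
R(1,0) (trapezoid, 2 panels, h=0.9500): 0.03450
R(2,0) (trapezoid, 4 panels, h=0.4750): 0.07376
R(1,1) = 0.03450 + (0.03450 − (-0.16671))/3 = 0.10157
R(2,1) = 0.07376 + (0.07376 − 0.03450)/3 = 0.08685
R(2,2) = 0.08685 + (0.08685 − 0.10157)/15 = 0.08587

0.086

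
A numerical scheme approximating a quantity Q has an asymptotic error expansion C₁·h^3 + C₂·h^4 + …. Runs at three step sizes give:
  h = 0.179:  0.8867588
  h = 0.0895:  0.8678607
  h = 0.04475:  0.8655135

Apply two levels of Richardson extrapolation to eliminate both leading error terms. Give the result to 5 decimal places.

First eliminate the h^3 term (factor 2^3 = 8):
  B₁ = (8·0.8678607 − 0.8867588)/7 = 0.8651610
  B₂ = (8·0.8655135 − 0.8678607)/7 = 0.8651782
Then eliminate the h^4 term (factor 2^4 = 16):
  (16·0.8651782 − 0.8651610)/15 = 0.8651793

0.86518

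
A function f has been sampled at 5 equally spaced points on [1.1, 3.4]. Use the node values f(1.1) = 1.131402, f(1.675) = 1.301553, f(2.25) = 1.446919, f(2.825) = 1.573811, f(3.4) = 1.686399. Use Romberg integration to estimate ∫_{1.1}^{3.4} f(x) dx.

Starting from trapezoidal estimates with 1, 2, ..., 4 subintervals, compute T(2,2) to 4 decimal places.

T(0,0) (trapezoid, 1 panel, h=2.3000): 3.240471
T(1,0) (trapezoid, 2 panels, h=1.1500): 3.284192
T(2,0) (trapezoid, 4 panels, h=0.5750): 3.295431
T(1,1) = 3.284192 + (3.284192 − 3.240471)/3 = 3.298766
T(2,1) = 3.295431 + (3.295431 − 3.284192)/3 = 3.299177
T(2,2) = 3.299177 + (3.299177 − 3.298766)/15 = 3.299204

3.2992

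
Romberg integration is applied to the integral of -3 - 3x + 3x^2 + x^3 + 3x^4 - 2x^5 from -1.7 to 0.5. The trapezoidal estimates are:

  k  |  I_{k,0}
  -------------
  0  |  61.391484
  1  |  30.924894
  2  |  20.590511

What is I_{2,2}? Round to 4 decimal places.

16.9041

Richardson extrapolation on the trapezoidal column (denominator 4−1=3):
I_{1,1} = 30.924894 + (30.924894 − 61.391484)/3 = 20.769364
I_{2,1} = 20.590511 + (20.590511 − 30.924894)/3 = 17.145717
I_{2,2} = (16·17.145717 − 20.769364) / 15 = 16.904141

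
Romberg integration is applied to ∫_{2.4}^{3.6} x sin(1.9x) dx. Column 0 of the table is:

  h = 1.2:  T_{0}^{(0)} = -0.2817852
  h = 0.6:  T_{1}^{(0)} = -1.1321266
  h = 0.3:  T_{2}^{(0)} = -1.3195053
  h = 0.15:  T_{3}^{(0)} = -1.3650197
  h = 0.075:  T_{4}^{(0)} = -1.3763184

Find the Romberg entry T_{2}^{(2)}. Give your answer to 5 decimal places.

T_{1}^{(1)} = -1.1321266 + (-1.1321266 − (-0.2817852))/3 = -1.4155737
T_{2}^{(1)} = -1.3195053 + (-1.3195053 − (-1.1321266))/3 = -1.3819649
T_{2}^{(2)} = (16·(-1.3819649) − (-1.4155737)) / 15 = -1.3797243

-1.37972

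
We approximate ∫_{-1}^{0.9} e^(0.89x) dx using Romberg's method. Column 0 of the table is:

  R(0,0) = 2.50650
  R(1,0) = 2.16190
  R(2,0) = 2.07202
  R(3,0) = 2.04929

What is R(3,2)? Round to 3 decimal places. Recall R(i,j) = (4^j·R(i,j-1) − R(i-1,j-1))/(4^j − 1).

2.042

Richardson extrapolation on the trapezoidal column (denominator 4−1=3):
R(2,1) = (4·2.07202 − 2.16190) / 3 = 2.04206
R(3,1) = 2.04929 + (2.04929 − 2.07202)/3 = 2.04171
R(3,2) = 2.04171 + (2.04171 − 2.04206)/15 = 2.04169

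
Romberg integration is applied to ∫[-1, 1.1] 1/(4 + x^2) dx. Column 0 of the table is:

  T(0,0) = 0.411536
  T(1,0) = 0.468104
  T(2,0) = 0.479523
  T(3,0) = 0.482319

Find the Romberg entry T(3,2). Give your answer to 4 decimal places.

0.4832

Richardson extrapolation on the trapezoidal column (denominator 4−1=3):
T(2,1) = (4·0.479523 − 0.468104) / 3 = 0.483329
T(3,1) = 0.482319 + (0.482319 − 0.479523)/3 = 0.483251
T(3,2) = 0.483251 + (0.483251 − 0.483329)/15 = 0.483246
(Column j=1 coincides with Simpson's rule on the same nodes.)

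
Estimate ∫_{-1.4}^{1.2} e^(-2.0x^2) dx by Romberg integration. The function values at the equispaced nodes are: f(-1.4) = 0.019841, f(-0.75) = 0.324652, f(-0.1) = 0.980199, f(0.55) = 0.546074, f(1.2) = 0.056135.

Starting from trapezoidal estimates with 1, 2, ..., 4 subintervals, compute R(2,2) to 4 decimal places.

1.1601

R(0,0) (trapezoid, 1 panel, h=2.6000): 0.098769
R(1,0) (trapezoid, 2 panels, h=1.3000): 1.323643
R(2,0) (trapezoid, 4 panels, h=0.6500): 1.227793
R(1,1) = 1.323643 + (1.323643 − 0.098769)/3 = 1.731934
R(2,1) = 1.227793 + (1.227793 − 1.323643)/3 = 1.195843
R(2,2) = 1.195843 + (1.195843 − 1.731934)/15 = 1.160104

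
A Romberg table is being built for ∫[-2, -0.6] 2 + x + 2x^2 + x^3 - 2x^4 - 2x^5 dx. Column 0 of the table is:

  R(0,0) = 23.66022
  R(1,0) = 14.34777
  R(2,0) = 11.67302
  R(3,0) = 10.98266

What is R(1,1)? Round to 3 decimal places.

Richardson extrapolation on the trapezoidal column (denominator 4−1=3):
R(1,1) = (4·14.34777 − 23.66022) / 3 = 11.24362

11.244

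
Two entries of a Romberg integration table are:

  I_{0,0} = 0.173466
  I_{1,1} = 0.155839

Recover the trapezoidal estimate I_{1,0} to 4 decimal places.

From I_{1,1} = (4·I_{1,0} − I_{0,0})/3, solve for I_{1,0}:
4·I_{1,0} = 3·0.155839 + 0.173466 = 0.640983
I_{1,0} = 0.160246

0.1602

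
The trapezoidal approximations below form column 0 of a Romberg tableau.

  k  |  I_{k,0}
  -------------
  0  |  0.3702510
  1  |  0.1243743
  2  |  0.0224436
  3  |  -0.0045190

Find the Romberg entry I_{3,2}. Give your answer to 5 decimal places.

I_{2,1} = (4·0.0224436 − 0.1243743) / 3 = -0.0115333
I_{3,1} = -0.0045190 + (-0.0045190 − 0.0224436)/3 = -0.0135065
I_{3,2} = -0.0135065 + (-0.0135065 − (-0.0115333))/15 = -0.0136380
(Column j=1 coincides with Simpson's rule on the same nodes.)

-0.01364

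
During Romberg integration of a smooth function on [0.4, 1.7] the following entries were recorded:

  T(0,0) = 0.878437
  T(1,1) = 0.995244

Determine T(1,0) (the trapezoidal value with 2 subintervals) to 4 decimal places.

From T(1,1) = (4·T(1,0) − T(0,0))/3, solve for T(1,0):
4·T(1,0) = 3·0.995244 + 0.878437 = 3.864169
T(1,0) = 0.966042

0.9660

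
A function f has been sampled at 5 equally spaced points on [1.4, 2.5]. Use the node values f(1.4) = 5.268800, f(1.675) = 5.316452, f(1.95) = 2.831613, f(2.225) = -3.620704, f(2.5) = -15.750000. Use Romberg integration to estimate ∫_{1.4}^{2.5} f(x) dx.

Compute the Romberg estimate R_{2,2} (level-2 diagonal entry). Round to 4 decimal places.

0.1818

R_{0,0} (trapezoid, 1 panel, h=1.1000): -5.764660
R_{1,0} (trapezoid, 2 panels, h=0.5500): -1.324943
R_{2,0} (trapezoid, 4 panels, h=0.2750): -0.196141
R_{1,1} = -1.324943 + (-1.324943 − (-5.764660))/3 = 0.154963
R_{2,1} = -0.196141 + (-0.196141 − (-1.324943))/3 = 0.180126
R_{2,2} = 0.180126 + (0.180126 − 0.154963)/15 = 0.181804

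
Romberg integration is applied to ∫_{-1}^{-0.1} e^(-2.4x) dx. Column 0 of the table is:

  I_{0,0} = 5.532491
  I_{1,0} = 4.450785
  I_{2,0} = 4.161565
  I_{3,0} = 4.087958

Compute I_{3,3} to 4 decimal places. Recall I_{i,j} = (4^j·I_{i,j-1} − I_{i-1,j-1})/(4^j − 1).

I_{1,1} = (4·4.450785 − 5.532491) / 3 = 4.090216
I_{2,1} = 4.161565 + (4.161565 − 4.450785)/3 = 4.065158
I_{3,1} = 4.087958 + (4.087958 − 4.161565)/3 = 4.063422
I_{2,2} = 4.065158 + (4.065158 − 4.090216)/15 = 4.063487
I_{3,2} = 4.063422 + (4.063422 − 4.065158)/15 = 4.063306
I_{3,3} = (64·4.063306 − 4.063487) / 63 = 4.063303

4.0633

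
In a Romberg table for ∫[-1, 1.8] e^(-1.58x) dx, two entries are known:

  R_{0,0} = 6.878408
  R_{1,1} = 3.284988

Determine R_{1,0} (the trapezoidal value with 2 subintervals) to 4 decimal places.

4.1833

From R_{1,1} = (4·R_{1,0} − R_{0,0})/3, solve for R_{1,0}:
4·R_{1,0} = 3·3.284988 + 6.878408 = 16.733372
R_{1,0} = 4.183343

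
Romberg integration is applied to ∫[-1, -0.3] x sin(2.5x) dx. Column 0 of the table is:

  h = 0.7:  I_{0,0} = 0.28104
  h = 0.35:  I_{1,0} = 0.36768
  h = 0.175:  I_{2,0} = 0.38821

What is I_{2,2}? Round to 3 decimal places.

0.395

Richardson extrapolation on the trapezoidal column (denominator 4−1=3):
I_{1,1} = (4·0.36768 − 0.28104) / 3 = 0.39656
I_{2,1} = (4·0.38821 − 0.36768) / 3 = 0.39505
I_{2,2} = 0.39505 + (0.39505 − 0.39656)/15 = 0.39495
(Column j=1 coincides with Simpson's rule on the same nodes.)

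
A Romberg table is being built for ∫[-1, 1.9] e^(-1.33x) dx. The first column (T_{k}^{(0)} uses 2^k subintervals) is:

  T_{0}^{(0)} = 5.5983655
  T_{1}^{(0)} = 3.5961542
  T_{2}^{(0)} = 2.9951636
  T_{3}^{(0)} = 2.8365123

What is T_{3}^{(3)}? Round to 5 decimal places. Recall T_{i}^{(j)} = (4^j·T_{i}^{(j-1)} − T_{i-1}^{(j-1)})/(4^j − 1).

2.78283

Richardson extrapolation on the trapezoidal column (denominator 4−1=3):
T_{1}^{(1)} = 3.5961542 + (3.5961542 − 5.5983655)/3 = 2.9287504
T_{2}^{(1)} = (4·2.9951636 − 3.5961542) / 3 = 2.7948334
T_{3}^{(1)} = 2.8365123 + (2.8365123 − 2.9951636)/3 = 2.7836285
T_{2}^{(2)} = (16·2.7948334 − 2.9287504) / 15 = 2.7859056
T_{3}^{(2)} = (16·2.7836285 − 2.7948334) / 15 = 2.7828815
T_{3}^{(3)} = 2.7828815 + (2.7828815 − 2.7859056)/63 = 2.7828335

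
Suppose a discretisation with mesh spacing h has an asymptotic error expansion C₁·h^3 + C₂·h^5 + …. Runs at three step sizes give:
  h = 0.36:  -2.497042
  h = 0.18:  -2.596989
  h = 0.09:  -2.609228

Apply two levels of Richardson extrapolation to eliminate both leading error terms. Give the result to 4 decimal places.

First eliminate the h^3 term (factor 2^3 = 8):
  B₁ = (8·(-2.596989) − (-2.497042))/7 = -2.611267
  B₂ = (8·(-2.609228) − (-2.596989))/7 = -2.610976
Then eliminate the h^5 term (factor 2^5 = 32):
  (32·(-2.610976) − (-2.611267))/31 = -2.610967

-2.6110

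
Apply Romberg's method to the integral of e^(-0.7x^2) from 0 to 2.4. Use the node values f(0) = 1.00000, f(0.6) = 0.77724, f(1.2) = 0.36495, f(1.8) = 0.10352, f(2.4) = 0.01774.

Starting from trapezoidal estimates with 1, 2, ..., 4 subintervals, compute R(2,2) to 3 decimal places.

R(0,0) (trapezoid, 1 panel, h=2.4000): 1.22129
R(1,0) (trapezoid, 2 panels, h=1.2000): 1.04858
R(2,0) (trapezoid, 4 panels, h=0.6000): 1.05275
R(1,1) = 1.04858 + (1.04858 − 1.22129)/3 = 0.99101
R(2,1) = 1.05275 + (1.05275 − 1.04858)/3 = 1.05414
R(2,2) = 1.05414 + (1.05414 − 0.99101)/15 = 1.05835

1.058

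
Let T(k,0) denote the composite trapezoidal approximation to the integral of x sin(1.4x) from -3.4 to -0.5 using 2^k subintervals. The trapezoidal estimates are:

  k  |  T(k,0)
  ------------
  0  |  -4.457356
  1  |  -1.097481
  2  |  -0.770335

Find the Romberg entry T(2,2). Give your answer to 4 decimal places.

Richardson extrapolation on the trapezoidal column (denominator 4−1=3):
T(1,1) = -1.097481 + (-1.097481 − (-4.457356))/3 = 0.022477
T(2,1) = -0.770335 + (-0.770335 − (-1.097481))/3 = -0.661286
T(2,2) = (16·(-0.661286) − 0.022477) / 15 = -0.706870

-0.7069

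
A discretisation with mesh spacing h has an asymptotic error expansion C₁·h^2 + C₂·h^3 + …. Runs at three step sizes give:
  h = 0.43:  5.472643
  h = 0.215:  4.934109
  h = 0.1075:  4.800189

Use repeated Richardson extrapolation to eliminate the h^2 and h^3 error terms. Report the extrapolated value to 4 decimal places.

First eliminate the h^2 term (factor 2^2 = 4):
  B₁ = (4·4.934109 − 5.472643)/3 = 4.754598
  B₂ = (4·4.800189 − 4.934109)/3 = 4.755549
Then eliminate the h^3 term (factor 2^3 = 8):
  (8·4.755549 − 4.754598)/7 = 4.755685

4.7557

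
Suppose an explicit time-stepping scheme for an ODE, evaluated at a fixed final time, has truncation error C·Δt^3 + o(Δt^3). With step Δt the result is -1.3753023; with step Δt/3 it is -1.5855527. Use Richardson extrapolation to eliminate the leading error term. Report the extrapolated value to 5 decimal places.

-1.59364

Extrapolated value = (27·A(Δt/3) − A(Δt)) / (27 − 1)
= (27·(-1.5855527) − (-1.3753023)) / 26
= -41.4346206 / 26 = -1.5936393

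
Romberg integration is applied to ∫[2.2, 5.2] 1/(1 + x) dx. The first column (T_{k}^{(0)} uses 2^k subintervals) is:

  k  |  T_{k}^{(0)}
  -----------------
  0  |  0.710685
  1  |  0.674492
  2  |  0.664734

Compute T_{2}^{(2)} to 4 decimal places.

Richardson extrapolation on the trapezoidal column (denominator 4−1=3):
T_{1}^{(1)} = (4·0.674492 − 0.710685) / 3 = 0.662428
T_{2}^{(1)} = 0.664734 + (0.664734 − 0.674492)/3 = 0.661481
T_{2}^{(2)} = (16·0.661481 − 0.662428) / 15 = 0.661418

0.6614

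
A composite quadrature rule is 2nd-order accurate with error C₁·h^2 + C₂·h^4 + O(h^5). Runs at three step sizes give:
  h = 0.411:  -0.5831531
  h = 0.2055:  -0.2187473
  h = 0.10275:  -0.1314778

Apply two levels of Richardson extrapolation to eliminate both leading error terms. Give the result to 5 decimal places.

-0.10273

First eliminate the h^2 term (factor 2^2 = 4):
  B₁ = (4·(-0.2187473) − (-0.5831531))/3 = -0.0972787
  B₂ = (4·(-0.1314778) − (-0.2187473))/3 = -0.1023880
Then eliminate the h^4 term (factor 2^4 = 16):
  (16·(-0.1023880) − (-0.0972787))/15 = -0.1027286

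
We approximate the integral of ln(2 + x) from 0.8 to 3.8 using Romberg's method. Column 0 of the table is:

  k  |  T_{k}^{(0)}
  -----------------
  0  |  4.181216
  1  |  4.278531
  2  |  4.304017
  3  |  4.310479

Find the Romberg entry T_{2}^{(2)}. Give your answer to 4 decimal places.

4.3126

T_{1}^{(1)} = (4·4.278531 − 4.181216) / 3 = 4.310969
T_{2}^{(1)} = 4.304017 + (4.304017 − 4.278531)/3 = 4.312512
T_{2}^{(2)} = (16·4.312512 − 4.310969) / 15 = 4.312615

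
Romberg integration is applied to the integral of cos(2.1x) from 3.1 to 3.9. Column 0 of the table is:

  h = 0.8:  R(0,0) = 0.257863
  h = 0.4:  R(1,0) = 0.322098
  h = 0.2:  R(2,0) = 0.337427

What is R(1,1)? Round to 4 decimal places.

0.3435

R(1,1) = 0.322098 + (0.322098 − 0.257863)/3 = 0.343510
(Column j=1 coincides with Simpson's rule on the same nodes.)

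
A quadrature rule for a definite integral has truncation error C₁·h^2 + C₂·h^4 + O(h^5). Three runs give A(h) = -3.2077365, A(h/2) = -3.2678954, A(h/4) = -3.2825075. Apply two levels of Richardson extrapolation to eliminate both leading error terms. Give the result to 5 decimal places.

-3.28734

First eliminate the h^2 term (factor 2^2 = 4):
  B₁ = (4·(-3.2678954) − (-3.2077365))/3 = -3.2879484
  B₂ = (4·(-3.2825075) − (-3.2678954))/3 = -3.2873782
Then eliminate the h^4 term (factor 2^4 = 16):
  (16·(-3.2873782) − (-3.2879484))/15 = -3.2873402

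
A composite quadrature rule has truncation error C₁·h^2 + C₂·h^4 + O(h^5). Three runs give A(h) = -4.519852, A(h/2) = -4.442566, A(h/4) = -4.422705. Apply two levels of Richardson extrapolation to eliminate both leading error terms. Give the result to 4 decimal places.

-4.4160

First eliminate the h^2 term (factor 2^2 = 4):
  B₁ = (4·(-4.442566) − (-4.519852))/3 = -4.416804
  B₂ = (4·(-4.422705) − (-4.442566))/3 = -4.416085
Then eliminate the h^4 term (factor 2^4 = 16):
  (16·(-4.416085) − (-4.416804))/15 = -4.416037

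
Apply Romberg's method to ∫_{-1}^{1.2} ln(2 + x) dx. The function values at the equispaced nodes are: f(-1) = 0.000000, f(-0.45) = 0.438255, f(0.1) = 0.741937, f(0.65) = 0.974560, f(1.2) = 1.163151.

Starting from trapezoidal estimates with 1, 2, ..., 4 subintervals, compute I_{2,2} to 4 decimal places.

I_{0,0} (trapezoid, 1 panel, h=2.2000): 1.279466
I_{1,0} (trapezoid, 2 panels, h=1.1000): 1.455864
I_{2,0} (trapezoid, 4 panels, h=0.5500): 1.504980
I_{1,1} = 1.455864 + (1.455864 − 1.279466)/3 = 1.514663
I_{2,1} = 1.504980 + (1.504980 − 1.455864)/3 = 1.521352
I_{2,2} = 1.521352 + (1.521352 − 1.514663)/15 = 1.521798

1.5218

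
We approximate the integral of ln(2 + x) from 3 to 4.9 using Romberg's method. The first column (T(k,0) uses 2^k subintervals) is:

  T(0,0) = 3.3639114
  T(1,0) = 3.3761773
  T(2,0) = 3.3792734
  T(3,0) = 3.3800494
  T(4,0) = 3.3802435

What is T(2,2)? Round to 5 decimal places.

3.38031

Richardson extrapolation on the trapezoidal column (denominator 4−1=3):
T(1,1) = 3.3761773 + (3.3761773 − 3.3639114)/3 = 3.3802659
T(2,1) = 3.3792734 + (3.3792734 − 3.3761773)/3 = 3.3803054
T(2,2) = (16·3.3803054 − 3.3802659) / 15 = 3.3803080
(Column j=1 coincides with Simpson's rule on the same nodes.)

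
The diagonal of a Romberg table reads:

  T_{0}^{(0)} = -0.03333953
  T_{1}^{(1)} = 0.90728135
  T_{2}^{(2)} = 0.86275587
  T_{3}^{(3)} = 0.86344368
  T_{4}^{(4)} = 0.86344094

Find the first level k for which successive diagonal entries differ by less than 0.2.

|T_{1}^{(1)} − T_{0}^{(0)}| = 0.94062088 ≥ 0.2
|T_{2}^{(2)} − T_{1}^{(1)}| = 0.04452548 < 0.2

k = 2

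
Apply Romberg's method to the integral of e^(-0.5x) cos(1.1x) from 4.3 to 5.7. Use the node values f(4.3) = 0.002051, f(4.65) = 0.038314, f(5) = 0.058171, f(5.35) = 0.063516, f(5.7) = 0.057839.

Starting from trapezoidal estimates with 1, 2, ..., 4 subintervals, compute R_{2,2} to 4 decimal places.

R_{0,0} (trapezoid, 1 panel, h=1.4000): 0.041923
R_{1,0} (trapezoid, 2 panels, h=0.7000): 0.061681
R_{2,0} (trapezoid, 4 panels, h=0.3500): 0.066481
R_{1,1} = 0.061681 + (0.061681 − 0.041923)/3 = 0.068267
R_{2,1} = 0.066481 + (0.066481 − 0.061681)/3 = 0.068081
R_{2,2} = 0.068081 + (0.068081 − 0.068267)/15 = 0.068069

0.0681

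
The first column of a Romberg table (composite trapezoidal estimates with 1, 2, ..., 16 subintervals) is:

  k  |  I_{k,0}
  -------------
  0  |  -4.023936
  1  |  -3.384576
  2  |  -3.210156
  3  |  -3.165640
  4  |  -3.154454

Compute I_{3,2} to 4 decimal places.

-3.1507

I_{2,1} = (4·(-3.210156) − (-3.384576)) / 3 = -3.152016
I_{3,1} = (4·(-3.165640) − (-3.210156)) / 3 = -3.150801
I_{3,2} = (16·(-3.150801) − (-3.152016)) / 15 = -3.150720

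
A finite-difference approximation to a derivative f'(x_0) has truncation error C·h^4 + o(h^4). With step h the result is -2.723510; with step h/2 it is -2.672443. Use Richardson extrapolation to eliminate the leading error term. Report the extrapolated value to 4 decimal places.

-2.6690

The leading error scales as h^4; refining by a factor of 2 reduces it by 2^4 = 16.
Extrapolated value = (16·A(h/2) − A(h)) / (16 − 1)
= (16·(-2.672443) − (-2.723510)) / 15
= -40.035578 / 15 = -2.669039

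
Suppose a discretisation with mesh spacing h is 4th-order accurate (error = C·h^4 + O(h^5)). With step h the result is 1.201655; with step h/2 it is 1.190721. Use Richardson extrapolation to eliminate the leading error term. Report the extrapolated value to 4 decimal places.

1.1900

Extrapolated value = (16·A(h/2) − A(h)) / (16 − 1)
= (16·1.190721 − 1.201655) / 15
= 17.849881 / 15 = 1.189992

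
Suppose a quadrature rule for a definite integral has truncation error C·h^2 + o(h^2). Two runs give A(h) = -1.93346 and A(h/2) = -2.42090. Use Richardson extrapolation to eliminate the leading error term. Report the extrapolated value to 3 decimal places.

The leading error scales as h^2; refining by a factor of 2 reduces it by 2^2 = 4.
Extrapolated value = (4·A(h/2) − A(h)) / (4 − 1)
= (4·(-2.42090) − (-1.93346)) / 3
= -7.75014 / 3 = -2.58338

-2.583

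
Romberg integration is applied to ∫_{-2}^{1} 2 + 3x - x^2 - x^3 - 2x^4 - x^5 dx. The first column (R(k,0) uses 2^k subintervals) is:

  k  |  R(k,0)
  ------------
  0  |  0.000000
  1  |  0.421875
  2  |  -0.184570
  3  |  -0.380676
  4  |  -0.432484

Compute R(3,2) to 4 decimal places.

-0.4500

Richardson extrapolation on the trapezoidal column (denominator 4−1=3):
R(2,1) = -0.184570 + (-0.184570 − 0.421875)/3 = -0.386718
R(3,1) = (4·(-0.380676) − (-0.184570)) / 3 = -0.446045
R(3,2) = -0.446045 + (-0.446045 − (-0.386718))/15 = -0.450000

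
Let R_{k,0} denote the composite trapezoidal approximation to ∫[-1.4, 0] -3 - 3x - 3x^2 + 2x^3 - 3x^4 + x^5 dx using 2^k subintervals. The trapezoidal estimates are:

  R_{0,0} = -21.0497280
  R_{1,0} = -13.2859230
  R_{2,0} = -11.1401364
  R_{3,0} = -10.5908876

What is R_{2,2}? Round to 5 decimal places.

Richardson extrapolation on the trapezoidal column (denominator 4−1=3):
R_{1,1} = -13.2859230 + (-13.2859230 − (-21.0497280))/3 = -10.6979880
R_{2,1} = (4·(-11.1401364) − (-13.2859230)) / 3 = -10.4248742
R_{2,2} = (16·(-10.4248742) − (-10.6979880)) / 15 = -10.4066666

-10.40667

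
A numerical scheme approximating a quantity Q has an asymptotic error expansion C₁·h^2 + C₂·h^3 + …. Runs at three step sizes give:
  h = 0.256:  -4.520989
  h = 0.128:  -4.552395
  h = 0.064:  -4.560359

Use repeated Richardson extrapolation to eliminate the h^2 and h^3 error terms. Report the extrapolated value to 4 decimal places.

First eliminate the h^2 term (factor 2^2 = 4):
  B₁ = (4·(-4.552395) − (-4.520989))/3 = -4.562864
  B₂ = (4·(-4.560359) − (-4.552395))/3 = -4.563014
Then eliminate the h^3 term (factor 2^3 = 8):
  (8·(-4.563014) − (-4.562864))/7 = -4.563035

-4.5630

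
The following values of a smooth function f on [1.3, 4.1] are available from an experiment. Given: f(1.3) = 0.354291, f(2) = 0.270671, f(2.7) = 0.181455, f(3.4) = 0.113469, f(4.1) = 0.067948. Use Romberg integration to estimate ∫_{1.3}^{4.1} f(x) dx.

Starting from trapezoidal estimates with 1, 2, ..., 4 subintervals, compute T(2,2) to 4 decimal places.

0.5421

T(0,0) (trapezoid, 1 panel, h=2.8000): 0.591135
T(1,0) (trapezoid, 2 panels, h=1.4000): 0.549604
T(2,0) (trapezoid, 4 panels, h=0.7000): 0.543700
T(1,1) = 0.549604 + (0.549604 − 0.591135)/3 = 0.535760
T(2,1) = 0.543700 + (0.543700 − 0.549604)/3 = 0.541732
T(2,2) = 0.541732 + (0.541732 − 0.535760)/15 = 0.542130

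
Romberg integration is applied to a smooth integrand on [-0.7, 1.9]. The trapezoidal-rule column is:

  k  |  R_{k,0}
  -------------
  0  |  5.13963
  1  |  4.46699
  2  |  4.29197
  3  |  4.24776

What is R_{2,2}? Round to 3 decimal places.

Richardson extrapolation on the trapezoidal column (denominator 4−1=3):
R_{1,1} = 4.46699 + (4.46699 − 5.13963)/3 = 4.24278
R_{2,1} = (4·4.29197 − 4.46699) / 3 = 4.23363
R_{2,2} = 4.23363 + (4.23363 − 4.24278)/15 = 4.23302
(Column j=1 coincides with Simpson's rule on the same nodes.)

4.233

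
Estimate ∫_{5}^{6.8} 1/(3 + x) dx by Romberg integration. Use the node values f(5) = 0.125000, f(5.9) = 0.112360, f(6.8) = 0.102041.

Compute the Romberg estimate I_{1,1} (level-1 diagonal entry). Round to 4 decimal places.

I_{0,0} (trapezoid, 1 panel, h=1.8000): 0.204337
I_{1,0} (trapezoid, 2 panels, h=0.9000): 0.203292
I_{1,1} = 0.203292 + (0.203292 − 0.204337)/3 = 0.202944

0.2029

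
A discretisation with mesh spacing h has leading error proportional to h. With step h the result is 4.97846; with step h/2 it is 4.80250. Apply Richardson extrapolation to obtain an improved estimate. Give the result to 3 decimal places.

Extrapolated value = (2·A(h/2) − A(h)) / (2 − 1)
= (2·4.80250 − 4.97846) / 1
= 4.62654 / 1 = 4.62654

4.627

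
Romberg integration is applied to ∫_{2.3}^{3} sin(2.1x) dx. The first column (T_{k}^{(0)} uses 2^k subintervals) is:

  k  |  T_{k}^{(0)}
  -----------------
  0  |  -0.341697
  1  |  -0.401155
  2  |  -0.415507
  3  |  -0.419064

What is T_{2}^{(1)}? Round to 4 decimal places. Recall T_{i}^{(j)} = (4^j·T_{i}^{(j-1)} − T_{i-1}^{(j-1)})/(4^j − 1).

Richardson extrapolation on the trapezoidal column (denominator 4−1=3):
T_{2}^{(1)} = -0.415507 + (-0.415507 − (-0.401155))/3 = -0.420291
(Column j=1 coincides with Simpson's rule on the same nodes.)

-0.4203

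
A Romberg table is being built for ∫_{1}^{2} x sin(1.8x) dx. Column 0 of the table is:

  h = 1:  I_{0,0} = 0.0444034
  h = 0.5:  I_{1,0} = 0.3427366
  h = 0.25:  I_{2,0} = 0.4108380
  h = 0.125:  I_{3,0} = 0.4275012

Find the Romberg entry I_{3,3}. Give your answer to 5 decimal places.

0.43302

I_{1,1} = (4·0.3427366 − 0.0444034) / 3 = 0.4421810
I_{2,1} = 0.4108380 + (0.4108380 − 0.3427366)/3 = 0.4335385
I_{3,1} = (4·0.4275012 − 0.4108380) / 3 = 0.4330556
I_{2,2} = (16·0.4335385 − 0.4421810) / 15 = 0.4329623
I_{3,2} = 0.4330556 + (0.4330556 − 0.4335385)/15 = 0.4330234
I_{3,3} = 0.4330234 + (0.4330234 − 0.4329623)/63 = 0.4330244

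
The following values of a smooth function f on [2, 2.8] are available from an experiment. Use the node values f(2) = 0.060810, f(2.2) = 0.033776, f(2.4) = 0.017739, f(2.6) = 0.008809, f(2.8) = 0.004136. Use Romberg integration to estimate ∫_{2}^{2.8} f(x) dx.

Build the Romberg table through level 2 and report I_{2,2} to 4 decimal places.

0.0180

I_{0,0} (trapezoid, 1 panel, h=0.8000): 0.025978
I_{1,0} (trapezoid, 2 panels, h=0.4000): 0.020085
I_{2,0} (trapezoid, 4 panels, h=0.2000): 0.018559
I_{1,1} = 0.020085 + (0.020085 − 0.025978)/3 = 0.018121
I_{2,1} = 0.018559 + (0.018559 − 0.020085)/3 = 0.018050
I_{2,2} = 0.018050 + (0.018050 − 0.018121)/15 = 0.018045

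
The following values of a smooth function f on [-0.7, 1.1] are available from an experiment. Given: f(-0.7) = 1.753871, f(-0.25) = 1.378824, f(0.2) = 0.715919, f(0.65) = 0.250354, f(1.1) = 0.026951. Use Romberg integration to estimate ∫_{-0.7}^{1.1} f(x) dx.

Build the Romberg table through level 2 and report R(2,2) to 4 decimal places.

1.4638

R(0,0) (trapezoid, 1 panel, h=1.8000): 1.602740
R(1,0) (trapezoid, 2 panels, h=0.9000): 1.445697
R(2,0) (trapezoid, 4 panels, h=0.4500): 1.455979
R(1,1) = 1.445697 + (1.445697 − 1.602740)/3 = 1.393349
R(2,1) = 1.455979 + (1.455979 − 1.445697)/3 = 1.459406
R(2,2) = 1.459406 + (1.459406 − 1.393349)/15 = 1.463810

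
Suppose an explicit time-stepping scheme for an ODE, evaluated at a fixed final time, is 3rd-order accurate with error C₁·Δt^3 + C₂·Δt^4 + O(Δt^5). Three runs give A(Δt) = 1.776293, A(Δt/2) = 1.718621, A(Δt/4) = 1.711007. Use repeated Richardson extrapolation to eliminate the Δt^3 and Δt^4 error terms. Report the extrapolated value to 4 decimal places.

1.7099

First eliminate the Δt^3 term (factor 2^3 = 8):
  B₁ = (8·1.718621 − 1.776293)/7 = 1.710382
  B₂ = (8·1.711007 − 1.718621)/7 = 1.709919
Then eliminate the Δt^4 term (factor 2^4 = 16):
  (16·1.709919 − 1.710382)/15 = 1.709888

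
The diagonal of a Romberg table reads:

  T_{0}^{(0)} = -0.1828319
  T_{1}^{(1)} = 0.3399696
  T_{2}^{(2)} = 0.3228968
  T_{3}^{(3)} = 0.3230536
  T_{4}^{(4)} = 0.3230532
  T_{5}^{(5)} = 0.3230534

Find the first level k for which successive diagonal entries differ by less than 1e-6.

k = 4

|T_{1}^{(1)} − T_{0}^{(0)}| = 0.5228015 ≥ 1e-6
|T_{2}^{(2)} − T_{1}^{(1)}| = 0.0170728 ≥ 1e-6
|T_{3}^{(3)} − T_{2}^{(2)}| = 0.0001568 ≥ 1e-6
|T_{4}^{(4)} − T_{3}^{(3)}| = 0.0000004 < 1e-6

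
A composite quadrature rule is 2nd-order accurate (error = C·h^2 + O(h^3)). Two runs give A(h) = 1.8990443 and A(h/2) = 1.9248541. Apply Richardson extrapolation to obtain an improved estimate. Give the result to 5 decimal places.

Extrapolated value = (4·A(h/2) − A(h)) / (4 − 1)
= (4·1.9248541 − 1.8990443) / 3
= 5.8003721 / 3 = 1.9334574

1.93346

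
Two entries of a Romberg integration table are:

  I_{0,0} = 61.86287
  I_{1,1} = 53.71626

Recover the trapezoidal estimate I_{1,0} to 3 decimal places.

From I_{1,1} = (4·I_{1,0} − I_{0,0})/3, solve for I_{1,0}:
4·I_{1,0} = 3·53.71626 + 61.86287 = 223.01165
I_{1,0} = 55.75291

55.753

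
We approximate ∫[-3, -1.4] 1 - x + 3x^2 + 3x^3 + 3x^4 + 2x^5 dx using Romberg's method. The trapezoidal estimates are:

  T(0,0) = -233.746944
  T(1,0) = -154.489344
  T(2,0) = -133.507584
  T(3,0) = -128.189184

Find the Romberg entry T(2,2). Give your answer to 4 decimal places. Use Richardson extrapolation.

T(1,1) = -154.489344 + (-154.489344 − (-233.746944))/3 = -128.070144
T(2,1) = (4·(-133.507584) − (-154.489344)) / 3 = -126.513664
T(2,2) = -126.513664 + (-126.513664 − (-128.070144))/15 = -126.409899
(Column j=1 coincides with Simpson's rule on the same nodes.)

-126.4099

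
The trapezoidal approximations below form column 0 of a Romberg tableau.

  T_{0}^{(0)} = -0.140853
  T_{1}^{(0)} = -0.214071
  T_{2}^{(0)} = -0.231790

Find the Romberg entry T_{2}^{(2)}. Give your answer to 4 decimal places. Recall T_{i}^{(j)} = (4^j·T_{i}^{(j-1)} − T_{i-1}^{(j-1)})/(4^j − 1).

-0.2376

T_{1}^{(1)} = -0.214071 + (-0.214071 − (-0.140853))/3 = -0.238477
T_{2}^{(1)} = (4·(-0.231790) − (-0.214071)) / 3 = -0.237696
T_{2}^{(2)} = (16·(-0.237696) − (-0.238477)) / 15 = -0.237644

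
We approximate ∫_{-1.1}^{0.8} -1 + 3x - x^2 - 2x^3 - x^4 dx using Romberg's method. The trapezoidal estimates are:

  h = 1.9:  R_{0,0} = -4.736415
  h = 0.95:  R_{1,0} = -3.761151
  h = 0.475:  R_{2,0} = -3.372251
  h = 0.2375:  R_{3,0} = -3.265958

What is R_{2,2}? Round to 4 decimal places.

R_{1,1} = -3.761151 + (-3.761151 − (-4.736415))/3 = -3.436063
R_{2,1} = (4·(-3.372251) − (-3.761151)) / 3 = -3.242618
R_{2,2} = -3.242618 + (-3.242618 − (-3.436063))/15 = -3.229722
(Column j=1 coincides with Simpson's rule on the same nodes.)

-3.2297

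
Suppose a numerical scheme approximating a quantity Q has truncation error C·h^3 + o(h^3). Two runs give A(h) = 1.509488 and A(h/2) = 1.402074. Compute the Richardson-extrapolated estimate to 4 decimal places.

1.3867

The leading error scales as h^3; refining by a factor of 2 reduces it by 2^3 = 8.
Extrapolated value = (8·A(h/2) − A(h)) / (8 − 1)
= (8·1.402074 − 1.509488) / 7
= 9.707104 / 7 = 1.386729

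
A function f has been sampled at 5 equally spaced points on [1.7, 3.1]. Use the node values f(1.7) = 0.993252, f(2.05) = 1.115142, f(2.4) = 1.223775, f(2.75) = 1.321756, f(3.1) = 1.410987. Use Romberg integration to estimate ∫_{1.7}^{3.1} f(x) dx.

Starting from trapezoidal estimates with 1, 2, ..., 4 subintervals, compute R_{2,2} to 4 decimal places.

R_{0,0} (trapezoid, 1 panel, h=1.4000): 1.682967
R_{1,0} (trapezoid, 2 panels, h=0.7000): 1.698126
R_{2,0} (trapezoid, 4 panels, h=0.3500): 1.701977
R_{1,1} = 1.698126 + (1.698126 − 1.682967)/3 = 1.703179
R_{2,1} = 1.701977 + (1.701977 − 1.698126)/3 = 1.703261
R_{2,2} = 1.703261 + (1.703261 − 1.703179)/15 = 1.703266

1.7033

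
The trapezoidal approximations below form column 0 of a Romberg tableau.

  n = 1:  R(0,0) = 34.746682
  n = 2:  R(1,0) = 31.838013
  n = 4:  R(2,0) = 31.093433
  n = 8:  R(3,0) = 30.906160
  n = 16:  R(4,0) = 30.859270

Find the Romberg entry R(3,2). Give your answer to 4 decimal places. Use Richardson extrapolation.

30.8436

Richardson extrapolation on the trapezoidal column (denominator 4−1=3):
R(2,1) = 31.093433 + (31.093433 − 31.838013)/3 = 30.845240
R(3,1) = 30.906160 + (30.906160 − 31.093433)/3 = 30.843736
R(3,2) = (16·30.843736 − 30.845240) / 15 = 30.843636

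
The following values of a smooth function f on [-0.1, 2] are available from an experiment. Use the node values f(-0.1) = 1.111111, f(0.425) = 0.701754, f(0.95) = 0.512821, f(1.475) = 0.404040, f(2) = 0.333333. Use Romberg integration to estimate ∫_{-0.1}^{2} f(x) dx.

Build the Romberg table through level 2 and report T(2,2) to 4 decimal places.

T(0,0) (trapezoid, 1 panel, h=2.1000): 1.516666
T(1,0) (trapezoid, 2 panels, h=1.0500): 1.296795
T(2,0) (trapezoid, 4 panels, h=0.5250): 1.228939
T(1,1) = 1.296795 + (1.296795 − 1.516666)/3 = 1.223505
T(2,1) = 1.228939 + (1.228939 − 1.296795)/3 = 1.206320
T(2,2) = 1.206320 + (1.206320 − 1.223505)/15 = 1.205174

1.2052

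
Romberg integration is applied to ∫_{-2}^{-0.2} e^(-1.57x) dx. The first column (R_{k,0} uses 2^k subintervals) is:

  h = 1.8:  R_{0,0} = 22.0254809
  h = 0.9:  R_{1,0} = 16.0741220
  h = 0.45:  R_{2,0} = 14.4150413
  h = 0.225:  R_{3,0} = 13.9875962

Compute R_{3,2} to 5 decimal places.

13.84399

Richardson extrapolation on the trapezoidal column (denominator 4−1=3):
R_{2,1} = 14.4150413 + (14.4150413 − 16.0741220)/3 = 13.8620144
R_{3,1} = 13.9875962 + (13.9875962 − 14.4150413)/3 = 13.8451145
R_{3,2} = 13.8451145 + (13.8451145 − 13.8620144)/15 = 13.8439878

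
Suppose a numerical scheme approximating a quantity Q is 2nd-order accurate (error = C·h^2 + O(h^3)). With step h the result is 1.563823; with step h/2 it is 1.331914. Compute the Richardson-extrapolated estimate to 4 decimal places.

The leading error scales as h^2; refining by a factor of 2 reduces it by 2^2 = 4.
Extrapolated value = (4·A(h/2) − A(h)) / (4 − 1)
= (4·1.331914 − 1.563823) / 3
= 3.763833 / 3 = 1.254611

1.2546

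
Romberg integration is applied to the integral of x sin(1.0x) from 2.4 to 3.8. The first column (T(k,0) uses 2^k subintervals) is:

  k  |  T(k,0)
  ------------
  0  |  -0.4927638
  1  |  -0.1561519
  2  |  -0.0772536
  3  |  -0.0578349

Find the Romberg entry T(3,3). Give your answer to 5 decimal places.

Richardson extrapolation on the trapezoidal column (denominator 4−1=3):
T(1,1) = (4·(-0.1561519) − (-0.4927638)) / 3 = -0.0439479
T(2,1) = (4·(-0.0772536) − (-0.1561519)) / 3 = -0.0509542
T(3,1) = (4·(-0.0578349) − (-0.0772536)) / 3 = -0.0513620
T(2,2) = -0.0509542 + (-0.0509542 − (-0.0439479))/15 = -0.0514213
T(3,2) = -0.0513620 + (-0.0513620 − (-0.0509542))/15 = -0.0513892
T(3,3) = -0.0513892 + (-0.0513892 − (-0.0514213))/63 = -0.0513887

-0.05139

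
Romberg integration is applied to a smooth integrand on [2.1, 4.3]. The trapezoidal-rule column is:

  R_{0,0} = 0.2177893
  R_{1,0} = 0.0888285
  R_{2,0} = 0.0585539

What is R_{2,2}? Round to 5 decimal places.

Richardson extrapolation on the trapezoidal column (denominator 4−1=3):
R_{1,1} = (4·0.0888285 − 0.2177893) / 3 = 0.0458416
R_{2,1} = (4·0.0585539 − 0.0888285) / 3 = 0.0484624
R_{2,2} = 0.0484624 + (0.0484624 − 0.0458416)/15 = 0.0486371

0.04864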